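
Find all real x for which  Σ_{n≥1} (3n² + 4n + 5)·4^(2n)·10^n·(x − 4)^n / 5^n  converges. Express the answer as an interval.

Apply the ratio test: |a_{n+1}| / |a_n| = [(3(n+1)² + 4(n+1) + 5)/(3n² + 4n + 5)] · 16·10/5, which tends to 32 as n → ∞.
The series converges when 32 · |x − 4| < 1, giving R = 1/32.
At x = 129/32: the terms have absolute value of order n², which does not tend to 0, so the series diverges by the divergence test.
Check x = 127/32: the terms have absolute value of order n², which does not tend to 0, so the series diverges by the divergence test.

(127/32, 129/32)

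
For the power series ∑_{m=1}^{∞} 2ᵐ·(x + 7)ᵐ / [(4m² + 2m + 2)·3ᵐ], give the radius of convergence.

By the ratio test, |a_{m+1}/a_m| = [(4m² + 2m + 2)/(4(m+1)² + 2(m+1) + 2)] · 2/3 → 2/3.
The series converges when 2/3 · |x + 7| < 1, giving R = 3/2.

R = 3/2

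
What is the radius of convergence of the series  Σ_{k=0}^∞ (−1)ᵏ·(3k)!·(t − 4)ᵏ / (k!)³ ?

R = 1/27

Apply the ratio test: |a_{k+1}| / |a_k| = (3k+1)·(3k+2)·(3k+3)/(k+1)³, which tends to 27 as k → ∞.
The series converges when 27 · |t − 4| < 1, giving R = 1/27.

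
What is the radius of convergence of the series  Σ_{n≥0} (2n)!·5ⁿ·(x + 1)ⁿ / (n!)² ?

R = 1/20

The ratio of consecutive coefficients is (2n+1)·(2n+2)/(n+1)² · 5 → 20.
Hence the series converges for |x + 1| < 1/(20) = 1/20, so the radius of convergence is 1/20.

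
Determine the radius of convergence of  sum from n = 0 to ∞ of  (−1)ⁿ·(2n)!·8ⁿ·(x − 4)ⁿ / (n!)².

The ratio of consecutive coefficients is (2n+1)·(2n+2)/(n+1)² · 8 → 32.
Thus R = 1/(32) = 1/32.

R = 1/32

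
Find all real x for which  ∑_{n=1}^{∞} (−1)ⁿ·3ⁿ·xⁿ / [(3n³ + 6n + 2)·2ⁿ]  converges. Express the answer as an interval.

[-2/3, 2/3]

The ratio of consecutive coefficients is [(3n³ + 6n + 2)/(3(n+1)³ + 6(n+1) + 2)] · 3/2 → 3/2.
Thus R = 1/(3/2) = 2/3.
When x = 2/3, the terms are on the order of 1/n³, so the series converges absolutely by comparison with the p-series (p = 3 > 1).
Endpoint x = -2/3: the series is dominated by a constant times Σ 1/n³, which converges (p = 3 > 1).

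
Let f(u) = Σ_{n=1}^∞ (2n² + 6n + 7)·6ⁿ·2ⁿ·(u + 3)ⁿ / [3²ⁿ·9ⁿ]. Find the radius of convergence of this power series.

R = 27/4

Apply the ratio test: |a_{n+1}| / |a_n| = [(2(n+1)² + 6(n+1) + 7)/(2n² + 6n + 7)] · 6·2/(9·9), which tends to 4/27 as n → ∞.
Convergence for |u + 3| · 4/27 < 1, i.e. |u + 3| < 27/4. So R = 27/4.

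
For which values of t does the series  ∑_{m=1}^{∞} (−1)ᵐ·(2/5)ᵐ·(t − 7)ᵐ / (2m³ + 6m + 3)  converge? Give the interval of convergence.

[9/2, 19/2]

The ratio of consecutive coefficients is [(2m³ + 6m + 3)/(2(m+1)³ + 6(m+1) + 3)] · 2/5 → 2/5.
Convergence for |t − 7| · 2/5 < 1, i.e. |t − 7| < 5/2. So R = 5/2.
At t = 19/2: the series is dominated by a constant times Σ 1/m³, which converges (p = 3 > 1).
When t = 9/2, the series is dominated by a constant times Σ 1/m³, which converges (p = 3 > 1).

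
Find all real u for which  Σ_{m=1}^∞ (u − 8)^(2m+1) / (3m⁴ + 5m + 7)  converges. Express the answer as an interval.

Apply the ratio test: |a_{m+1}| / |a_m| = (3m⁴ + 5m + 7)/(3(m+1)⁴ + 5(m+1) + 7), which tends to 1 as m → ∞.
Successive powers of (u − 8) differ by 2, so the series converges when |u − 8|² · 1 < 1, i.e. |u − 8| < √(1) = 1. So R = 1.
When u = 9, absolute convergence follows by limit comparison with Σ 1/m⁴.
Check u = 7: absolute convergence follows by limit comparison with Σ 1/m⁴.

[7, 9]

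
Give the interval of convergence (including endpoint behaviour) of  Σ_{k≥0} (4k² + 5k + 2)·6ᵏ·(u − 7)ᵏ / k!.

(−∞, ∞)

The ratio of consecutive coefficients is (4(k+1)² + 5(k+1) + 2)/(4k² + 5k + 2) · 6 · 1/(k+1) → 0.
Since the limit is 0 < 1 for every u, the series converges on all of ℝ and R = ∞.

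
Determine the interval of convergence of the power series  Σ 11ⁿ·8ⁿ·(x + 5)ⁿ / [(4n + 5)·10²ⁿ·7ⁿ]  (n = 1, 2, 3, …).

[-285/22, 65/22)

The ratio of consecutive coefficients is [(4n + 5)/(4(n+1) + 5)] · 11·8/(100·7) → 22/175.
Thus R = 1/(22/175) = 175/22.
Endpoint x = 65/22: the terms are asymptotic to a nonzero constant times 1/n, so the series diverges by limit comparison with Σ 1/n.
Endpoint x = -285/22: the terms alternate in sign and decrease monotonically to 0 in absolute value (size ~ c/n), so the alternating series test gives convergence.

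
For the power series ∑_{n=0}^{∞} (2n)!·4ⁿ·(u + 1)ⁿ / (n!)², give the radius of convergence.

R = 1/16

By the ratio test, |a_{n+1}/a_n| = (2n+1)·(2n+2)/(n+1)² · 4 → 16.
Thus R = 1/(16) = 1/16.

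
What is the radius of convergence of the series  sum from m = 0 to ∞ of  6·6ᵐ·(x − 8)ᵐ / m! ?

The ratio of consecutive coefficients is 6/6 · 6 · 1/(m+1) → 0.
Since the limit is 0 < 1 for every x, the series converges on all of ℝ and R = ∞.

R = ∞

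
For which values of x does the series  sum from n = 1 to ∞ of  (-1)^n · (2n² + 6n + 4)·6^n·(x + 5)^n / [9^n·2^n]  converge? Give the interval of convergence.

(-8, -2)

Apply the ratio test: |a_{n+1}| / |a_n| = [(2(n+1)² + 6(n+1) + 4)/(2n² + 6n + 4)] · 6/(9·2), which tends to 1/3 as n → ∞.
The series converges when 1/3 · |x + 5| < 1, giving R = 3.
Endpoint x = -2: the n-th term does not approach 0; divergence by the term test.
Check x = -8: the n-th term does not approach 0; divergence by the term test.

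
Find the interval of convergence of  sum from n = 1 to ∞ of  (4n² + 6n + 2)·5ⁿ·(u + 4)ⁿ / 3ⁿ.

(-23/5, -17/5)

Apply the ratio test: |a_{n+1}| / |a_n| = [(4(n+1)² + 6(n+1) + 2)/(4n² + 6n + 2)] · 5/3, which tends to 5/3 as n → ∞.
Thus R = 1/(5/3) = 3/5.
Check u = -17/5: the terms have absolute value of order n², which does not tend to 0, so the series diverges by the divergence test.
At u = -23/5: the terms do not tend to 0, so the series diverges.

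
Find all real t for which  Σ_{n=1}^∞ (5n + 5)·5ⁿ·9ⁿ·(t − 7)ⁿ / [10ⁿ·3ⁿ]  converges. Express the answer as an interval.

Ratio test: |a_{n+1}/a_n| = [(5(n+1) + 5)/(5n + 5)] · 5·9/(10·3) → 3/2 as n → ∞.
Thus R = 1/(3/2) = 2/3.
Endpoint t = 23/3: the terms do not tend to 0, so the series diverges.
When t = 19/3, the terms do not tend to 0, so the series diverges.

(19/3, 23/3)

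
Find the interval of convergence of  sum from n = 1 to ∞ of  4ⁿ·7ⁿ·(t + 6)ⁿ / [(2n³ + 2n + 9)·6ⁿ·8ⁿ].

By the ratio test, |a_{n+1}/a_n| = [(2n³ + 2n + 9)/(2(n+1)³ + 2(n+1) + 9)] · 4·7/(6·8) → 7/12.
The series converges when 7/12 · |t + 6| < 1, giving R = 12/7.
Endpoint t = -30/7: the terms are on the order of 1/n³, so the series converges absolutely by comparison with the p-series (p = 3 > 1).
Endpoint t = -54/7: absolute convergence follows by limit comparison with Σ 1/n³.

[-54/7, -30/7]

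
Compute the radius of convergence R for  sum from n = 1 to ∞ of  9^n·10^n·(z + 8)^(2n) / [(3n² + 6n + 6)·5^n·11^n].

R = √22/6

The ratio of consecutive coefficients is [(3n² + 6n + 6)/(3(n+1)² + 6(n+1) + 6)] · 9·10/(5·11) → 18/11.
Successive powers of (z + 8) differ by 2, so the series converges when |z + 8|² · 18/11 < 1, i.e. |z + 8| < √(11/18). So R = √22/6.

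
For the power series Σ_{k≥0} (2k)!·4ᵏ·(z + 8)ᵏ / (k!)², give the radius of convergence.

R = 1/16

Ratio test: |a_{k+1}/a_k| = (2k+1)·(2k+2)/(k+1)² · 4 → 16 as k → ∞.
Convergence for |z + 8| · 16 < 1, i.e. |z + 8| < 1/16. So R = 1/16.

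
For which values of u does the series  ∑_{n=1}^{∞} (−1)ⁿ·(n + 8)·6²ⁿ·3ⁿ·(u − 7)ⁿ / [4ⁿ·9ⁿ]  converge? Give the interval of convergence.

(20/3, 22/3)

Ratio test: |a_{n+1}/a_n| = [((n+1) + 8)/(n + 8)] · 36·3/(4·9) → 3 as n → ∞.
Hence the series converges for |u − 7| < 1/(3) = 1/3, so the radius of convergence is 1/3.
At u = 22/3: the terms have absolute value of order n, which does not tend to 0, so the series diverges by the divergence test.
Check u = 20/3: the terms do not tend to 0, so the series diverges.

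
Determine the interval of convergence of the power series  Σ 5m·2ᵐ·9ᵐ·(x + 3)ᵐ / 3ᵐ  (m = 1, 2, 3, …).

(-19/6, -17/6)

By the ratio test, |a_{m+1}/a_m| = [5(m+1)/5m] · 2·9/3 → 6.
Convergence for |x + 3| · 6 < 1, i.e. |x + 3| < 1/6. So R = 1/6.
When x = -17/6, the terms have absolute value of order m, which does not tend to 0, so the series diverges by the divergence test.
Check x = -19/6: the m-th term does not approach 0; divergence by the term test.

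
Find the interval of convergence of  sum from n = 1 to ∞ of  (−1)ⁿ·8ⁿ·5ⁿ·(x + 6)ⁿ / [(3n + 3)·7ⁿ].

(-247/40, -233/40]

Ratio test: |a_{n+1}/a_n| = [(3n + 3)/(3(n+1) + 3)] · 8·5/7 → 40/7 as n → ∞.
Thus R = 1/(40/7) = 7/40.
Check x = -233/40: an alternating series whose terms decrease to 0 in absolute value, so it converges by the Leibniz criterion.
At x = -247/40: the terms behave like c/n; limit comparison with the harmonic series gives divergence.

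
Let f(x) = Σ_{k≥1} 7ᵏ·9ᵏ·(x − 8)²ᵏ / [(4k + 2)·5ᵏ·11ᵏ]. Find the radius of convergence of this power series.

By the ratio test, |a_{k+1}/a_k| = [(4k + 2)/(4(k+1) + 2)] · 7·9/(5·11) → 63/55.
Writing y = (x − 8)², the series in y has radius 55/63, so |x − 8| < √(55/63) and R = √385/21.

R = √385/21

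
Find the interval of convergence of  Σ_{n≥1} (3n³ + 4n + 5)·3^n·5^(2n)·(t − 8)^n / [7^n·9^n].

(179/25, 221/25)

Ratio test: |a_{n+1}/a_n| = [(3(n+1)³ + 4(n+1) + 5)/(3n³ + 4n + 5)] · 3·25/(7·9) → 25/21 as n → ∞.
Thus R = 1/(25/21) = 21/25.
When t = 221/25, the terms do not tend to 0, so the series diverges.
When t = 179/25, the terms have absolute value of order n³, which does not tend to 0, so the series diverges by the divergence test.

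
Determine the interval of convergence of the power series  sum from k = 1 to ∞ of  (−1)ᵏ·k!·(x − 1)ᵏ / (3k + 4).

Apply the ratio test: |a_{k+1}| / |a_k| = (k+1) · (3k + 4)/(3(k+1) + 4), which tends to ∞ as k → ∞.
Since the ratio → ∞, the series diverges for every x ≠ 1, and R = 0.

{1}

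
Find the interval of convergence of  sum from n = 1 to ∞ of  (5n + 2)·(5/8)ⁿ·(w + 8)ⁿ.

By the ratio test, |a_{n+1}/a_n| = [(5(n+1) + 2)/(5n + 2)] · 5/8 → 5/8.
Thus R = 1/(5/8) = 8/5.
Endpoint w = -32/5: the terms have absolute value of order n, which does not tend to 0, so the series diverges by the divergence test.
At w = -48/5: the n-th term does not approach 0; divergence by the term test.

(-48/5, -32/5)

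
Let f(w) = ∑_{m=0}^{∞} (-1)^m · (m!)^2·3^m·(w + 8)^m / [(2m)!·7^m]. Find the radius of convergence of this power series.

R = 28/3

Ratio test: |a_{m+1}/a_m| = (m+1)²/[(2m+1)·(2m+2)] · 3/7 → 3/28 as m → ∞.
The series converges when 3/28 · |w + 8| < 1, giving R = 28/3.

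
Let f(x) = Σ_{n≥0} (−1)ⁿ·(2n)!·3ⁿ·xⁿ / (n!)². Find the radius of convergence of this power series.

Ratio test: |a_{n+1}/a_n| = (2n+1)·(2n+2)/(n+1)² · 3 → 12 as n → ∞.
Thus R = 1/(12) = 1/12.

R = 1/12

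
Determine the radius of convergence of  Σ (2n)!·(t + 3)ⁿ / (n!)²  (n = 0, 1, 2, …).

R = 1/4

Ratio test: |a_{n+1}/a_n| = (2n+1)·(2n+2)/(n+1)² → 4 as n → ∞.
The series converges when 4 · |t + 3| < 1, giving R = 1/4.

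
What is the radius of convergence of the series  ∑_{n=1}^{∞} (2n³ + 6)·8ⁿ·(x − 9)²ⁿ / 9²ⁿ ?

The ratio of consecutive coefficients is [(2(n+1)³ + 6)/(2n³ + 6)] · 8/81 → 8/81.
Writing y = (x − 9)², the series in y has radius 81/8, so |x − 9| < √(81/8) and R = 9√2/4.

R = 9√2/4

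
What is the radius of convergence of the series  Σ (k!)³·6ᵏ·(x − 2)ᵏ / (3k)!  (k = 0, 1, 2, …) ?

Ratio test: |a_{k+1}/a_k| = (k+1)³/[(3k+1)·(3k+2)·(3k+3)] · 6 → 2/9 as k → ∞.
Convergence for |x − 2| · 2/9 < 1, i.e. |x − 2| < 9/2. So R = 9/2.

R = 9/2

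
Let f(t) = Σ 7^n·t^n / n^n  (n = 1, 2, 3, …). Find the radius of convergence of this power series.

Applying the root test, |a_n|^(1/n) = 7/n → 0.
The limit is 0 for every t, so R = ∞.

R = ∞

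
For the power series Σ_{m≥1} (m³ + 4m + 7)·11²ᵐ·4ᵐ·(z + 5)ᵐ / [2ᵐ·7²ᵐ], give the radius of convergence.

R = 49/242

By the ratio test, |a_{m+1}/a_m| = [((m+1)³ + 4(m+1) + 7)/(m³ + 4m + 7)] · 121·4/(2·49) → 242/49.
Convergence for |z + 5| · 242/49 < 1, i.e. |z + 5| < 49/242. So R = 49/242.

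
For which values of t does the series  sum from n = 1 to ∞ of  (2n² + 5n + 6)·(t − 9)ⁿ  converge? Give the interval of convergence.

(8, 10)

The ratio of consecutive coefficients is (2(n+1)² + 5(n+1) + 6)/(2n² + 5n + 6) → 1.
So the series converges when |t − 9| < 1 and diverges when |t − 9| > 1; R = 1.
When t = 10, the n-th term does not approach 0; divergence by the term test.
Check t = 8: the terms do not tend to 0, so the series diverges.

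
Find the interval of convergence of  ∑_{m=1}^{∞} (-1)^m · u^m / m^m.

(−∞, ∞)

Applying the root test, |a_m|^(1/m) = 1/m → 0.
The limit is 0 for every u, so R = ∞.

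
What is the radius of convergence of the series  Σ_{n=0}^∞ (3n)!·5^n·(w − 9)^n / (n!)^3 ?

R = 1/135

Apply the ratio test: |a_{n+1}| / |a_n| = (3n+1)·(3n+2)·(3n+3)/(n+1)³ · 5, which tends to 135 as n → ∞.
Thus R = 1/(135) = 1/135.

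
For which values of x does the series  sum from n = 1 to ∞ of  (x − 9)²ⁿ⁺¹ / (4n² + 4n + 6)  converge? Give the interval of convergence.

The ratio of consecutive coefficients is (4n² + 4n + 6)/(4(n+1)² + 4(n+1) + 6) → 1.
Since the exponent of (x − 9) increases by 2 each term, convergence requires |x − 9|² < 1, hence R = 1.
Check x = 10: the terms are on the order of 1/n², so the series converges absolutely by comparison with the p-series (p = 2 > 1).
At x = 8: the series is dominated by a constant times Σ 1/n², which converges (p = 2 > 1).

[8, 10]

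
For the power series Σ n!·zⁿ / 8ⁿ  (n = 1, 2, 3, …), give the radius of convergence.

The ratio of consecutive coefficients is (n+1) · 1/8 → ∞.
The terms grow without bound for any z ≠ 0, so R = 0 (convergence only at z = 0).

R = 0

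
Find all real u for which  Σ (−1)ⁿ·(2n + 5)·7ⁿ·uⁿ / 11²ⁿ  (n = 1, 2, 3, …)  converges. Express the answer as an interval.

By the ratio test, |a_{n+1}/a_n| = [(2(n+1) + 5)/(2n + 5)] · 7/121 → 7/121.
Thus R = 1/(7/121) = 121/7.
At u = 121/7: the terms have absolute value of order n, which does not tend to 0, so the series diverges by the divergence test.
When u = -121/7, the terms have absolute value of order n, which does not tend to 0, so the series diverges by the divergence test.

(-121/7, 121/7)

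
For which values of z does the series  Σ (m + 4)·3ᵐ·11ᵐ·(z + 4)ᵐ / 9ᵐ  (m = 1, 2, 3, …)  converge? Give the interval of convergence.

Apply the ratio test: |a_{m+1}| / |a_m| = [((m+1) + 4)/(m + 4)] · 3·11/9, which tends to 11/3 as m → ∞.
Hence the series converges for |z + 4| < 1/(11/3) = 3/11, so the radius of convergence is 3/11.
Endpoint z = -41/11: the terms do not tend to 0, so the series diverges.
Endpoint z = -47/11: the terms have absolute value of order m, which does not tend to 0, so the series diverges by the divergence test.

(-47/11, -41/11)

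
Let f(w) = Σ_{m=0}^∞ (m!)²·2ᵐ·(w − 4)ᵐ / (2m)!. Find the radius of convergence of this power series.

The ratio of consecutive coefficients is (m+1)²/[(2m+1)·(2m+2)] · 2 → 1/2.
Convergence for |w − 4| · 1/2 < 1, i.e. |w − 4| < 2. So R = 2.

R = 2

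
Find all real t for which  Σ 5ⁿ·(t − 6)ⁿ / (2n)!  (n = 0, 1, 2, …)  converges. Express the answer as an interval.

(−∞, ∞)

By the ratio test, |a_{n+1}/a_n| = 5 · 1/[(2n+1)·(2n+2)] → 0.
Since the limit is 0 < 1 for every t, the series converges on all of ℝ and R = ∞.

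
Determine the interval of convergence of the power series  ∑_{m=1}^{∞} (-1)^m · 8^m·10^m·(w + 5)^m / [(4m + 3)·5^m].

(-81/16, -79/16]

Ratio test: |a_{m+1}/a_m| = [(4m + 3)/(4(m+1) + 3)] · 8·10/5 → 16 as m → ∞.
Thus R = 1/(16) = 1/16.
At w = -79/16: an alternating series whose terms decrease to 0 in absolute value, so it converges by the Leibniz criterion.
Check w = -81/16: the terms are asymptotic to a nonzero constant times 1/m, so the series diverges by limit comparison with Σ 1/m.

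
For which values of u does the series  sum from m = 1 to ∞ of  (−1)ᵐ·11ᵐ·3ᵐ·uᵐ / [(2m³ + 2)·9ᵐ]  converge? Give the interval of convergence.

Apply the ratio test: |a_{m+1}| / |a_m| = [(2m³ + 2)/(2(m+1)³ + 2)] · 11·3/9, which tends to 11/3 as m → ∞.
The series converges when 11/3 · |u| < 1, giving R = 3/11.
Endpoint u = 3/11: the terms are on the order of 1/m³, so the series converges absolutely by comparison with the p-series (p = 3 > 1).
Check u = -3/11: absolute convergence follows by limit comparison with Σ 1/m³.

[-3/11, 3/11]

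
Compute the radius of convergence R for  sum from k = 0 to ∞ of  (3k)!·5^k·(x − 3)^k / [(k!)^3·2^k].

R = 2/135

Apply the ratio test: |a_{k+1}| / |a_k| = (3k+1)·(3k+2)·(3k+3)/(k+1)³ · 5/2, which tends to 135/2 as k → ∞.
The series converges when 135/2 · |x − 3| < 1, giving R = 2/135.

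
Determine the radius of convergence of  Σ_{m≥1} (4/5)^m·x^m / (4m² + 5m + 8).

Ratio test: |a_{m+1}/a_m| = [(4m² + 5m + 8)/(4(m+1)² + 5(m+1) + 8)] · 4/5 → 4/5 as m → ∞.
The series converges when 4/5 · |x| < 1, giving R = 5/4.

R = 5/4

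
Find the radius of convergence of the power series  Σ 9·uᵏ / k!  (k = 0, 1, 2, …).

By the ratio test, |a_{k+1}/a_k| = 9/9 · 1/(k+1) → 0.
The limit is 0, so the series converges for all u; R = ∞.

R = ∞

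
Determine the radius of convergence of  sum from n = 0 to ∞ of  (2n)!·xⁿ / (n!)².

R = 1/4

The ratio of consecutive coefficients is (2n+1)·(2n+2)/(n+1)² → 4.
Thus R = 1/(4) = 1/4.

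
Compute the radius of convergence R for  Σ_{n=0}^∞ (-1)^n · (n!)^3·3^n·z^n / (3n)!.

R = 9

By the ratio test, |a_{n+1}/a_n| = (n+1)³/[(3n+1)·(3n+2)·(3n+3)] · 3 → 1/9.
Convergence for |z| · 1/9 < 1, i.e. |z| < 9. So R = 9.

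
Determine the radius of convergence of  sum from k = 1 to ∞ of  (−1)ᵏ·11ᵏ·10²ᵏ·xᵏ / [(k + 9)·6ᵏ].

R = 3/550

Ratio test: |a_{k+1}/a_k| = [(k + 9)/((k+1) + 9)] · 11·100/6 → 550/3 as k → ∞.
Convergence for |x| · 550/3 < 1, i.e. |x| < 3/550. So R = 3/550.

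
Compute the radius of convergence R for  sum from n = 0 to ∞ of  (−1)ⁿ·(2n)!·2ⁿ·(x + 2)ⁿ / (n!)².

R = 1/8

The ratio of consecutive coefficients is (2n+1)·(2n+2)/(n+1)² · 2 → 8.
The series converges when 8 · |x + 2| < 1, giving R = 1/8.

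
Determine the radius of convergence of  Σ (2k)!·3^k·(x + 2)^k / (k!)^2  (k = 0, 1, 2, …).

R = 1/12

By the ratio test, |a_{k+1}/a_k| = (2k+1)·(2k+2)/(k+1)² · 3 → 12.
Thus R = 1/(12) = 1/12.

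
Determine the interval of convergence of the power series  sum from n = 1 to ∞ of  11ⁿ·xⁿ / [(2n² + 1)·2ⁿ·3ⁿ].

[-6/11, 6/11]

Ratio test: |a_{n+1}/a_n| = [(2n² + 1)/(2(n+1)² + 1)] · 11/(2·3) → 11/6 as n → ∞.
Convergence for |x| · 11/6 < 1, i.e. |x| < 6/11. So R = 6/11.
Endpoint x = 6/11: absolute convergence follows by limit comparison with Σ 1/n².
At x = -6/11: the series is dominated by a constant times Σ 1/n², which converges (p = 2 > 1).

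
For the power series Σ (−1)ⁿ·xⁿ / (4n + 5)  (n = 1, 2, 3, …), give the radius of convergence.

R = 1

The ratio of consecutive coefficients is (4n + 5)/(4(n+1) + 5) → 1.
Hence R = 1.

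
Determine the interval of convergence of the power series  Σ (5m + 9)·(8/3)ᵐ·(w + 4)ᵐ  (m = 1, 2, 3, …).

(-35/8, -29/8)

By the ratio test, |a_{m+1}/a_m| = [(5(m+1) + 9)/(5m + 9)] · 8/3 → 8/3.
Thus R = 1/(8/3) = 3/8.
When w = -29/8, the m-th term does not approach 0; divergence by the term test.
When w = -35/8, the terms have absolute value of order m, which does not tend to 0, so the series diverges by the divergence test.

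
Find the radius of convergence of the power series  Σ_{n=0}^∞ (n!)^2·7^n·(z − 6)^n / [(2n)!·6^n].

R = 24/7

Ratio test: |a_{n+1}/a_n| = (n+1)²/[(2n+1)·(2n+2)] · 7/6 → 7/24 as n → ∞.
Thus R = 1/(7/24) = 24/7.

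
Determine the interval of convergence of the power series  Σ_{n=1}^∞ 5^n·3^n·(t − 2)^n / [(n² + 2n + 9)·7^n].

[23/15, 37/15]

The ratio of consecutive coefficients is [(n² + 2n + 9)/((n+1)² + 2(n+1) + 9)] · 5·3/7 → 15/7.
Thus R = 1/(15/7) = 7/15.
Check t = 37/15: absolute convergence follows by limit comparison with Σ 1/n².
At t = 23/15: the series is dominated by a constant times Σ 1/n², which converges (p = 2 > 1).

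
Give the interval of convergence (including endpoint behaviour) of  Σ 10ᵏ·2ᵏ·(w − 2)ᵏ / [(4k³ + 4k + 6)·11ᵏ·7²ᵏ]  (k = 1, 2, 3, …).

[-499/20, 579/20]

Apply the ratio test: |a_{k+1}| / |a_k| = [(4k³ + 4k + 6)/(4(k+1)³ + 4(k+1) + 6)] · 10·2/(11·49), which tends to 20/539 as k → ∞.
Hence the series converges for |w − 2| < 1/(20/539) = 539/20, so the radius of convergence is 539/20.
When w = 579/20, the terms are on the order of 1/k³, so the series converges absolutely by comparison with the p-series (p = 3 > 1).
Endpoint w = -499/20: the terms are on the order of 1/k³, so the series converges absolutely by comparison with the p-series (p = 3 > 1).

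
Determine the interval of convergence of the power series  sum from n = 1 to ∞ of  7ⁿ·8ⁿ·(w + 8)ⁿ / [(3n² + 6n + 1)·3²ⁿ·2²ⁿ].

[-121/14, -103/14]

Ratio test: |a_{n+1}/a_n| = [(3n² + 6n + 1)/(3(n+1)² + 6(n+1) + 1)] · 7·8/(9·4) → 14/9 as n → ∞.
Thus R = 1/(14/9) = 9/14.
When w = -103/14, the terms are on the order of 1/n², so the series converges absolutely by comparison with the p-series (p = 2 > 1).
Check w = -121/14: the series is dominated by a constant times Σ 1/n², which converges (p = 2 > 1).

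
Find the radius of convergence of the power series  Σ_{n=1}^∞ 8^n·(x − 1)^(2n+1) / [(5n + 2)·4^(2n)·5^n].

R = √10

By the ratio test, |a_{n+1}/a_n| = [(5n + 2)/(5(n+1) + 2)] · 8/(16·5) → 1/10.
Since the exponent of (x − 1) increases by 2 each term, convergence requires |x − 1|² < 10, hence R = √10.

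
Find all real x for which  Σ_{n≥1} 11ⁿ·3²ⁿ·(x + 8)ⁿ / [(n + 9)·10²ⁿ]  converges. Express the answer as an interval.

[-892/99, -692/99)

By the ratio test, |a_{n+1}/a_n| = [(n + 9)/((n+1) + 9)] · 11·9/100 → 99/100.
Thus R = 1/(99/100) = 100/99.
Check x = -692/99: comparison with the harmonic series Σ 1/n shows the series diverges.
At x = -892/99: convergence follows from the alternating series test (terms decrease monotonically to 0).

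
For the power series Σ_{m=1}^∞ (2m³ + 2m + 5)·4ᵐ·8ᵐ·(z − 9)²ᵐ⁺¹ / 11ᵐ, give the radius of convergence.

Ratio test: |a_{m+1}/a_m| = [(2(m+1)³ + 2(m+1) + 5)/(2m³ + 2m + 5)] · 4·8/11 → 32/11 as m → ∞.
Successive powers of (z − 9) differ by 2, so the series converges when |z − 9|² · 32/11 < 1, i.e. |z − 9| < √(11/32). So R = √22/8.

R = √22/8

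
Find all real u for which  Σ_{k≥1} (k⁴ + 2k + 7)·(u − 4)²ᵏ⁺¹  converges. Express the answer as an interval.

(3, 5)

The ratio of consecutive coefficients is ((k+1)⁴ + 2(k+1) + 7)/(k⁴ + 2k + 7) → 1.
Since the exponent of (u − 4) increases by 2 each term, convergence requires |u − 4|² < 1, hence R = 1.
At u = 5: the k-th term does not approach 0; divergence by the term test.
Endpoint u = 3: the k-th term does not approach 0; divergence by the term test.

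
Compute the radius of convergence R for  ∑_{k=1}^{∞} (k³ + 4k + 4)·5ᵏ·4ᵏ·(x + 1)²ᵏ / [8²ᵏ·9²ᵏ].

R = 36√5/5

Ratio test: |a_{k+1}/a_k| = [((k+1)³ + 4(k+1) + 4)/(k³ + 4k + 4)] · 5·4/(64·81) → 5/1296 as k → ∞.
Successive powers of (x + 1) differ by 2, so the series converges when |x + 1|² · 5/1296 < 1, i.e. |x + 1| < √(1296/5). So R = 36√5/5.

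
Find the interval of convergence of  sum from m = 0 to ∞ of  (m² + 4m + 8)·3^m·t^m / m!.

(−∞, ∞)

The ratio of consecutive coefficients is ((m+1)² + 4(m+1) + 8)/(m² + 4m + 8) · 3 · 1/(m+1) → 0.
The limit is 0, so the series converges for all t; R = ∞.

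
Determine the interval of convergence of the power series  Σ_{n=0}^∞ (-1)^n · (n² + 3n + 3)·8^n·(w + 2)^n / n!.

By the ratio test, |a_{n+1}/a_n| = ((n+1)² + 3(n+1) + 3)/(n² + 3n + 3) · 8 · 1/(n+1) → 0.
The limit is 0, so the series converges for all w; R = ∞.

(−∞, ∞)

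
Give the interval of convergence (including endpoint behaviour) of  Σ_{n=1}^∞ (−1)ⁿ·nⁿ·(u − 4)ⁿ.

Applying the root test, |a_n|^(1/n) = n → ∞.
Since the n-th root of |a_n| is unbounded, the series converges only at u = 4; R = 0.

{4}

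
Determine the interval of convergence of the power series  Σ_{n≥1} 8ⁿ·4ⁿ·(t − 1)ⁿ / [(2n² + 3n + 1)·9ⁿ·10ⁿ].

[-29/16, 61/16]

By the ratio test, |a_{n+1}/a_n| = [(2n² + 3n + 1)/(2(n+1)² + 3(n+1) + 1)] · 8·4/(9·10) → 16/45.
Hence the series converges for |t − 1| < 1/(16/45) = 45/16, so the radius of convergence is 45/16.
Check t = 61/16: the terms are on the order of 1/n², so the series converges absolutely by comparison with the p-series (p = 2 > 1).
At t = -29/16: absolute convergence follows by limit comparison with Σ 1/n².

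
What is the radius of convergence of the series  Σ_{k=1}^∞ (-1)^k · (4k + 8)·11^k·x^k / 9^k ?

By the ratio test, |a_{k+1}/a_k| = [(4(k+1) + 8)/(4k + 8)] · 11/9 → 11/9.
The series converges when 11/9 · |x| < 1, giving R = 9/11.

R = 9/11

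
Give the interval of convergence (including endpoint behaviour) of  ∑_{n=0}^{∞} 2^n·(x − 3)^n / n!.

(−∞, ∞)

The ratio of consecutive coefficients is 2 · 1/(n+1) → 0.
Since the limit is 0 < 1 for every x, the series converges on all of ℝ and R = ∞.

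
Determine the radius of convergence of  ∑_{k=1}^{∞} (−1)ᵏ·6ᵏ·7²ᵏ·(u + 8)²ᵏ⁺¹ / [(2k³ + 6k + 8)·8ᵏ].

R = 2√3/21

Apply the ratio test: |a_{k+1}| / |a_k| = [(2k³ + 6k + 8)/(2(k+1)³ + 6(k+1) + 8)] · 6·49/8, which tends to 147/4 as k → ∞.
Successive powers of (u + 8) differ by 2, so the series converges when |u + 8|² · 147/4 < 1, i.e. |u + 8| < √(4/147). So R = 2√3/21.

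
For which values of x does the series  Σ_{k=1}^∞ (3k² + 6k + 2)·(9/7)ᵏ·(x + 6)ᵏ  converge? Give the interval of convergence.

Ratio test: |a_{k+1}/a_k| = [(3(k+1)² + 6(k+1) + 2)/(3k² + 6k + 2)] · 9/7 → 9/7 as k → ∞.
The series converges when 9/7 · |x + 6| < 1, giving R = 7/9.
At x = -47/9: the terms have absolute value of order k², which does not tend to 0, so the series diverges by the divergence test.
Check x = -61/9: the k-th term does not approach 0; divergence by the term test.

(-61/9, -47/9)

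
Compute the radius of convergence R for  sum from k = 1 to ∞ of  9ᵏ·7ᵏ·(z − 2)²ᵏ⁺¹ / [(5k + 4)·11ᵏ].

R = √77/21

Ratio test: |a_{k+1}/a_k| = [(5k + 4)/(5(k+1) + 4)] · 9·7/11 → 63/11 as k → ∞.
Writing y = (z − 2)², the series in y has radius 11/63, so |z − 2| < √(11/63) and R = √77/21.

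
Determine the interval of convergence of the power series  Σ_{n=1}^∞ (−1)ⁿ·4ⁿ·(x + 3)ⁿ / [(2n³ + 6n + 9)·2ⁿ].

By the ratio test, |a_{n+1}/a_n| = [(2n³ + 6n + 9)/(2(n+1)³ + 6(n+1) + 9)] · 4/2 → 2.
Thus R = 1/(2) = 1/2.
Endpoint x = -5/2: the series is dominated by a constant times Σ 1/n³, which converges (p = 3 > 1).
At x = -7/2: the terms are on the order of 1/n³, so the series converges absolutely by comparison with the p-series (p = 3 > 1).

[-7/2, -5/2]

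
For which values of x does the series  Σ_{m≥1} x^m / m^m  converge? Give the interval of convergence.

Applying the root test, |a_m|^(1/m) = 1/m → 0.
Since the m-th root of |a_m| tends to 0, the series converges for all real x; R = ∞.

(−∞, ∞)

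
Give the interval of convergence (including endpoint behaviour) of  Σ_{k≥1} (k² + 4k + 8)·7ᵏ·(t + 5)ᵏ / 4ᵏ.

The ratio of consecutive coefficients is [((k+1)² + 4(k+1) + 8)/(k² + 4k + 8)] · 7/4 → 7/4.
The series converges when 7/4 · |t + 5| < 1, giving R = 4/7.
At t = -31/7: the terms have absolute value of order k², which does not tend to 0, so the series diverges by the divergence test.
Check t = -39/7: the terms do not tend to 0, so the series diverges.

(-39/7, -31/7)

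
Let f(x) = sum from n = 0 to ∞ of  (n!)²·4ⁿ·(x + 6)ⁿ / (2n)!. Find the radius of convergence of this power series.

R = 1

Apply the ratio test: |a_{n+1}| / |a_n| = (n+1)²/[(2n+1)·(2n+2)] · 4, which tends to 1 as n → ∞.
So the series converges when |x + 6| < 1 and diverges when |x + 6| > 1; R = 1.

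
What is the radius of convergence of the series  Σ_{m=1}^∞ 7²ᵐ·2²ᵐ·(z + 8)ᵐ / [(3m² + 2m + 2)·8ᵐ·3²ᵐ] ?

The ratio of consecutive coefficients is [(3m² + 2m + 2)/(3(m+1)² + 2(m+1) + 2)] · 49·4/(8·9) → 49/18.
Hence the series converges for |z + 8| < 1/(49/18) = 18/49, so the radius of convergence is 18/49.

R = 18/49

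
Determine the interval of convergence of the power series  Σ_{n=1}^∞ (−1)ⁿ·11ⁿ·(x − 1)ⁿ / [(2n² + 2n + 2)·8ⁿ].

By the ratio test, |a_{n+1}/a_n| = [(2n² + 2n + 2)/(2(n+1)² + 2(n+1) + 2)] · 11/8 → 11/8.
Hence the series converges for |x − 1| < 1/(11/8) = 8/11, so the radius of convergence is 8/11.
Endpoint x = 19/11: the terms are on the order of 1/n², so the series converges absolutely by comparison with the p-series (p = 2 > 1).
At x = 3/11: the terms are on the order of 1/n², so the series converges absolutely by comparison with the p-series (p = 2 > 1).

[3/11, 19/11]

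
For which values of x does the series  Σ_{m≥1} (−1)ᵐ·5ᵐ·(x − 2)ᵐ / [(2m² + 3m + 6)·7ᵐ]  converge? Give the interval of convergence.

[3/5, 17/5]

Ratio test: |a_{m+1}/a_m| = [(2m² + 3m + 6)/(2(m+1)² + 3(m+1) + 6)] · 5/7 → 5/7 as m → ∞.
Thus R = 1/(5/7) = 7/5.
Endpoint x = 17/5: the series is dominated by a constant times Σ 1/m², which converges (p = 2 > 1).
At x = 3/5: the series is dominated by a constant times Σ 1/m², which converges (p = 2 > 1).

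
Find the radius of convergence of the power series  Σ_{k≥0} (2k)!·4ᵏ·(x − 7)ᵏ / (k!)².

Apply the ratio test: |a_{k+1}| / |a_k| = (2k+1)·(2k+2)/(k+1)² · 4, which tends to 16 as k → ∞.
Hence the series converges for |x − 7| < 1/(16) = 1/16, so the radius of convergence is 1/16.

R = 1/16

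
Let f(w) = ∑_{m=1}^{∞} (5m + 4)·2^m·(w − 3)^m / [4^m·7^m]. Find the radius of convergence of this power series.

Apply the ratio test: |a_{m+1}| / |a_m| = [(5(m+1) + 4)/(5m + 4)] · 2/(4·7), which tends to 1/14 as m → ∞.
The series converges when 1/14 · |w − 3| < 1, giving R = 14.

R = 14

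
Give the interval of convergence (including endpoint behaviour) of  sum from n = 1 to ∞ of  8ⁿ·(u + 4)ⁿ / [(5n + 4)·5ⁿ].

Apply the ratio test: |a_{n+1}| / |a_n| = [(5n + 4)/(5(n+1) + 4)] · 8/5, which tends to 8/5 as n → ∞.
Convergence for |u + 4| · 8/5 < 1, i.e. |u + 4| < 5/8. So R = 5/8.
Endpoint u = -27/8: the terms behave like c/n; limit comparison with the harmonic series gives divergence.
Endpoint u = -37/8: an alternating series whose terms decrease to 0 in absolute value, so it converges by the Leibniz criterion.

[-37/8, -27/8)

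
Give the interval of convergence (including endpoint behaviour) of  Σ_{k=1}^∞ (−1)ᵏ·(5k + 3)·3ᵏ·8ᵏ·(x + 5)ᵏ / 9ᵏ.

(-43/8, -37/8)

The ratio of consecutive coefficients is [(5(k+1) + 3)/(5k + 3)] · 3·8/9 → 8/3.
Convergence for |x + 5| · 8/3 < 1, i.e. |x + 5| < 3/8. So R = 3/8.
Endpoint x = -37/8: the k-th term does not approach 0; divergence by the term test.
Endpoint x = -43/8: the k-th term does not approach 0; divergence by the term test.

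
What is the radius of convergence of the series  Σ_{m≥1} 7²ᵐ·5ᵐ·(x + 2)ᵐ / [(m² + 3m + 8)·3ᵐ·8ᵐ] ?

The ratio of consecutive coefficients is [(m² + 3m + 8)/((m+1)² + 3(m+1) + 8)] · 49·5/(3·8) → 245/24.
The series converges when 245/24 · |x + 2| < 1, giving R = 24/245.

R = 24/245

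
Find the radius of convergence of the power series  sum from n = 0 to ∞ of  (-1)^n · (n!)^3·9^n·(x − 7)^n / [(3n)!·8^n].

Ratio test: |a_{n+1}/a_n| = (n+1)³/[(3n+1)·(3n+2)·(3n+3)] · 9/8 → 1/24 as n → ∞.
Hence the series converges for |x − 7| < 1/(1/24) = 24, so the radius of convergence is 24.

R = 24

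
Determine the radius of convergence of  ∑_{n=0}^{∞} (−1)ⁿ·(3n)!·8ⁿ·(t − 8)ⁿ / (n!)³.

The ratio of consecutive coefficients is (3n+1)·(3n+2)·(3n+3)/(n+1)³ · 8 → 216.
Thus R = 1/(216) = 1/216.

R = 1/216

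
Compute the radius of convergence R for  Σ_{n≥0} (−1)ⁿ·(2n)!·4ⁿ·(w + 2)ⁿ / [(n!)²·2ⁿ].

R = 1/8

Apply the ratio test: |a_{n+1}| / |a_n| = (2n+1)·(2n+2)/(n+1)² · 4/2, which tends to 8 as n → ∞.
Thus R = 1/(8) = 1/8.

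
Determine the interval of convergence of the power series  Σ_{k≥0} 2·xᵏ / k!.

Apply the ratio test: |a_{k+1}| / |a_k| = 2/2 · 1/(k+1), which tends to 0 as k → ∞.
The limit is 0, so the series converges for all x; R = ∞.

(−∞, ∞)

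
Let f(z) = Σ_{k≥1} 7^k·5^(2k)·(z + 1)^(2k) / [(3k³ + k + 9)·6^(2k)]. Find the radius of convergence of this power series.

Ratio test: |a_{k+1}/a_k| = [(3k³ + k + 9)/(3(k+1)³ + (k+1) + 9)] · 7·25/36 → 175/36 as k → ∞.
Since the exponent of (z + 1) increases by 2 each term, convergence requires |z + 1|² < 36/175, hence R = 6√7/35.

R = 6√7/35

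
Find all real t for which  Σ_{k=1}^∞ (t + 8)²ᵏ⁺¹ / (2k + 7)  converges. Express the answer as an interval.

Apply the ratio test: |a_{k+1}| / |a_k| = (2k + 7)/(2(k+1) + 7), which tends to 1 as k → ∞.
Writing y = (t + 8)², the series in y has radius 1, so |t + 8| < √(1) = 1 and R = 1.
Check t = -7: comparison with the harmonic series Σ 1/k shows the series diverges.
Endpoint t = -9: the terms behave like c/k; limit comparison with the harmonic series gives divergence.

(-9, -7)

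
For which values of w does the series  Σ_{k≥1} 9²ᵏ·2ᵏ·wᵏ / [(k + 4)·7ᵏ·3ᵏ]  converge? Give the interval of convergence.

Ratio test: |a_{k+1}/a_k| = [(k + 4)/((k+1) + 4)] · 81·2/(7·3) → 54/7 as k → ∞.
Convergence for |w| · 54/7 < 1, i.e. |w| < 7/54. So R = 7/54.
Check w = 7/54: the terms are asymptotic to a nonzero constant times 1/k, so the series diverges by limit comparison with Σ 1/k.
At w = -7/54: an alternating series whose terms decrease to 0 in absolute value, so it converges by the Leibniz criterion.

[-7/54, 7/54)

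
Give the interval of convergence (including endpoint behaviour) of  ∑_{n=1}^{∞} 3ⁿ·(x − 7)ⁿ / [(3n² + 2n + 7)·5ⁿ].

The ratio of consecutive coefficients is [(3n² + 2n + 7)/(3(n+1)² + 2(n+1) + 7)] · 3/5 → 3/5.
The series converges when 3/5 · |x − 7| < 1, giving R = 5/3.
Check x = 26/3: absolute convergence follows by limit comparison with Σ 1/n².
When x = 16/3, the series is dominated by a constant times Σ 1/n², which converges (p = 2 > 1).

[16/3, 26/3]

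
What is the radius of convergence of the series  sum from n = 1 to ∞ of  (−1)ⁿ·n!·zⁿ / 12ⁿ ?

Ratio test: |a_{n+1}/a_n| = (n+1) · 1/12 → ∞ as n → ∞.
The terms grow without bound for any z ≠ 0, so R = 0 (convergence only at z = 0).

R = 0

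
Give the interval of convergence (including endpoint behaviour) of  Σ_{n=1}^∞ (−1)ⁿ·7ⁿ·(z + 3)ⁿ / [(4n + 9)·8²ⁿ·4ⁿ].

(-277/7, 235/7]

The ratio of consecutive coefficients is [(4n + 9)/(4(n+1) + 9)] · 7/(64·4) → 7/256.
The series converges when 7/256 · |z + 3| < 1, giving R = 256/7.
Check z = 235/7: the terms alternate in sign and decrease monotonically to 0 in absolute value (size ~ c/n), so the alternating series test gives convergence.
At z = -277/7: the terms are asymptotic to a nonzero constant times 1/n, so the series diverges by limit comparison with Σ 1/n.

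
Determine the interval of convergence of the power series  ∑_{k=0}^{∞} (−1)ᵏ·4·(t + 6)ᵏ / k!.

(−∞, ∞)

Apply the ratio test: |a_{k+1}| / |a_k| = 4/4 · 1/(k+1), which tends to 0 as k → ∞.
The limit is 0, so the series converges for all t; R = ∞.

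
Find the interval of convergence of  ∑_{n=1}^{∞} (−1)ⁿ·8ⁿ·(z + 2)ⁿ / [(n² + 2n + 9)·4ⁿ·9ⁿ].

The ratio of consecutive coefficients is [(n² + 2n + 9)/((n+1)² + 2(n+1) + 9)] · 8/(4·9) → 2/9.
The series converges when 2/9 · |z + 2| < 1, giving R = 9/2.
Check z = 5/2: absolute convergence follows by limit comparison with Σ 1/n².
Endpoint z = -13/2: the series is dominated by a constant times Σ 1/n², which converges (p = 2 > 1).

[-13/2, 5/2]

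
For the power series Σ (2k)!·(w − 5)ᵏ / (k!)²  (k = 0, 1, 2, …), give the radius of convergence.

R = 1/4

The ratio of consecutive coefficients is (2k+1)·(2k+2)/(k+1)² → 4.
The series converges when 4 · |w − 5| < 1, giving R = 1/4.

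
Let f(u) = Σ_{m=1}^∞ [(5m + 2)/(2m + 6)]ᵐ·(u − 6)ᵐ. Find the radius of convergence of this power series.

Applying the root test, |a_m|^(1/m) = (5m + 2)/(2m + 6) → 5/2.
Thus R = 1/(5/2) = 2/5.

R = 2/5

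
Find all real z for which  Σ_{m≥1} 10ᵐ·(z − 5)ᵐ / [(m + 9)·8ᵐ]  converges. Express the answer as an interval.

Ratio test: |a_{m+1}/a_m| = [(m + 9)/((m+1) + 9)] · 10/8 → 5/4 as m → ∞.
Hence the series converges for |z − 5| < 1/(5/4) = 4/5, so the radius of convergence is 4/5.
Endpoint z = 29/5: comparison with the harmonic series Σ 1/m shows the series diverges.
At z = 21/5: an alternating series whose terms decrease to 0 in absolute value, so it converges by the Leibniz criterion.

[21/5, 29/5)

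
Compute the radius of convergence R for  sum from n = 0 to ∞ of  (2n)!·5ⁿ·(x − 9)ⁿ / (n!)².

The ratio of consecutive coefficients is (2n+1)·(2n+2)/(n+1)² · 5 → 20.
Hence the series converges for |x − 9| < 1/(20) = 1/20, so the radius of convergence is 1/20.

R = 1/20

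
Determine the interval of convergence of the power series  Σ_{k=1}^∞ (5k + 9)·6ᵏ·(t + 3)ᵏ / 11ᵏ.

(-29/6, -7/6)

By the ratio test, |a_{k+1}/a_k| = [(5(k+1) + 9)/(5k + 9)] · 6/11 → 6/11.
Hence the series converges for |t + 3| < 1/(6/11) = 11/6, so the radius of convergence is 11/6.
When t = -7/6, the k-th term does not approach 0; divergence by the term test.
When t = -29/6, the k-th term does not approach 0; divergence by the term test.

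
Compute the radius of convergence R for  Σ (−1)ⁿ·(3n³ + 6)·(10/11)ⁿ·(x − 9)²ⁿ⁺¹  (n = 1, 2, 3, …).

R = √110/10

Ratio test: |a_{n+1}/a_n| = [(3(n+1)³ + 6)/(3n³ + 6)] · 10/11 → 10/11 as n → ∞.
Successive powers of (x − 9) differ by 2, so the series converges when |x − 9|² · 10/11 < 1, i.e. |x − 9| < √(11/10). So R = √110/10.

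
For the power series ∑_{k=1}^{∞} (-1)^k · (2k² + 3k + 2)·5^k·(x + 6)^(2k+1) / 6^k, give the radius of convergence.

Apply the ratio test: |a_{k+1}| / |a_k| = [(2(k+1)² + 3(k+1) + 2)/(2k² + 3k + 2)] · 5/6, which tends to 5/6 as k → ∞.
Writing y = (x + 6)², the series in y has radius 6/5, so |x + 6| < √(6/5) and R = √30/5.

R = √30/5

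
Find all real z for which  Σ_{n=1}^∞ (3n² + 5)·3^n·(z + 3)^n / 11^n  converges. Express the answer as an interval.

Apply the ratio test: |a_{n+1}| / |a_n| = [(3(n+1)² + 5)/(3n² + 5)] · 3/11, which tends to 3/11 as n → ∞.
The series converges when 3/11 · |z + 3| < 1, giving R = 11/3.
At z = 2/3: the terms do not tend to 0, so the series diverges.
When z = -20/3, the terms do not tend to 0, so the series diverges.

(-20/3, 2/3)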